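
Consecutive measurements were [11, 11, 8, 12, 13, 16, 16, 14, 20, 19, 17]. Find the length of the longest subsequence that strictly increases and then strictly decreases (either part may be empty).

7

inc[i] = longest strictly increasing subsequence ending at i; dec[i] = longest strictly decreasing subsequence starting at i:
i:      1  2  3  4  5  6  7  8  9 10 11
a[i]:  11 11  8 12 13 16 16 14 20 19 17
inc:    1  1  1  2  3  4  4  4  5  5  5
dec:    2  2  1  1  1  2  2  1  3  2  1
Best peak at i=9 (value 20): inc=5, dec=3, length 5+3−1 = 7.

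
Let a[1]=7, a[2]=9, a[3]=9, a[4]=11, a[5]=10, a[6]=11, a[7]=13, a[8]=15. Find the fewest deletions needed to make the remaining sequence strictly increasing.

Fewest deletions = n − (longest strictly increasing subsequence).
Patience tails:
7 → extends → [7]
9 → extends → [7, 9]
9 → already a tail → [7, 9]
11 → extends → [7, 9, 11]
10 → replaces 11 → [7, 9, 10]
11 → extends → [7, 9, 10, 11]
13 → extends → [7, 9, 10, 11, 13]
15 → extends → [7, 9, 10, 11, 13, 15]
Longest strictly increasing subsequence has length 6, so deletions = 8 − 6 = 2.

2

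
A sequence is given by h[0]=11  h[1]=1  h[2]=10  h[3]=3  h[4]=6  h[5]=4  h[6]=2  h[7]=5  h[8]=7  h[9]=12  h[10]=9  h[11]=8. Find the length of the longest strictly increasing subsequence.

Track the smallest tail for each achievable length (strict):
11 → extends → [11]
1 → replaces 11 → [1]
10 → extends → [1, 10]
3 → replaces 10 → [1, 3]
6 → extends → [1, 3, 6]
4 → replaces 6 → [1, 3, 4]
2 → replaces 3 → [1, 2, 4]
5 → extends → [1, 2, 4, 5]
7 → extends → [1, 2, 4, 5, 7]
12 → extends → [1, 2, 4, 5, 7, 12]
9 → replaces 12 → [1, 2, 4, 5, 7, 9]
8 → replaces 9 → [1, 2, 4, 5, 7, 8]
Six tails, so the longest strictly increasing subsequence has length 6 (e.g. 1, 3, 4, 5, 7, 12).

6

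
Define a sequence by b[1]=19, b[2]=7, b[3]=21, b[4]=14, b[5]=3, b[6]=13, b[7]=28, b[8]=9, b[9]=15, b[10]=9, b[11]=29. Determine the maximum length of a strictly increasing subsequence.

Track the smallest tail for each achievable length (strict):
19 → extends → [19]
7 → replaces 19 → [7]
21 → extends → [7, 21]
14 → replaces 21 → [7, 14]
3 → replaces 7 → [3, 14]
13 → replaces 14 → [3, 13]
28 → extends → [3, 13, 28]
9 → replaces 13 → [3, 9, 28]
15 → replaces 28 → [3, 9, 15]
9 → already a tail → [3, 9, 15]
29 → extends → [3, 9, 15, 29]
Four tails, so the longest strictly increasing subsequence has length 4 (e.g. 19, 21, 28, 29).

4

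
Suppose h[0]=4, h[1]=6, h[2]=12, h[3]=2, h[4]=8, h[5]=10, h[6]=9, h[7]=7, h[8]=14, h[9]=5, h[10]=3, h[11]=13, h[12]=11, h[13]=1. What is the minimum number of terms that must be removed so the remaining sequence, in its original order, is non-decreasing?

9

Fewest deletions = n − (longest non-decreasing subsequence).
i:      0  1  2  3  4  5  6  7  8  9 10 11 12 13
h[i]:   4  6 12  2  8 10  9  7 14  5  3 13 11  1
dp:     1  2  3  1  3  4  4  3  5  2  2  5  5  1
max dp = 5, so deletions = 14 − 5 = 9.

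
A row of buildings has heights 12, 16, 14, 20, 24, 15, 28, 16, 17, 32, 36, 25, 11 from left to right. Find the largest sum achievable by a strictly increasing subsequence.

Let S[i] be the best sum of a strictly increasing subsequence ending at i:
i:       1   2   3   4   5   6   7   8   9  10  11  12  13
a[i]:   12  16  14  20  24  15  28  16  17  32  36  25  11
S:      12  28  26  48  72  41 100  57  74 132 168  99  11
Maximum is 168 (e.g. 12 + 16 + 20 + 24 + 28 + 32 + 36).

168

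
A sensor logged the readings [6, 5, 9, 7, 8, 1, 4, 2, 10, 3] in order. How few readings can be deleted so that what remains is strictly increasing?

6

Fewest deletions = n − (longest strictly increasing subsequence).
Patience tails:
6 → extends → [6]
5 → replaces 6 → [5]
9 → extends → [5, 9]
7 → replaces 9 → [5, 7]
8 → extends → [5, 7, 8]
1 → replaces 5 → [1, 7, 8]
4 → replaces 7 → [1, 4, 8]
2 → replaces 4 → [1, 2, 8]
10 → extends → [1, 2, 8, 10]
3 → replaces 8 → [1, 2, 3, 10]
Longest strictly increasing subsequence has length 4, so deletions = 10 − 4 = 6.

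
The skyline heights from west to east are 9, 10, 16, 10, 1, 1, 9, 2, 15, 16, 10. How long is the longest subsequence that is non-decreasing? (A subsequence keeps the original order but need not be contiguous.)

5

Track the smallest tail for each achievable length (allowing ties):
9 → extends → [9]
10 → extends → [9, 10]
16 → extends → [9, 10, 16]
10 → replaces 16 → [9, 10, 10]
1 → replaces 9 → [1, 10, 10]
1 → replaces 10 → [1, 1, 10]
9 → replaces 10 → [1, 1, 9]
2 → replaces 9 → [1, 1, 2]
15 → extends → [1, 1, 2, 15]
16 → extends → [1, 1, 2, 15, 16]
10 → replaces 15 → [1, 1, 2, 10, 16]
Five tails, so the longest non-decreasing subsequence has length 5 (e.g. 9, 10, 10, 15, 16).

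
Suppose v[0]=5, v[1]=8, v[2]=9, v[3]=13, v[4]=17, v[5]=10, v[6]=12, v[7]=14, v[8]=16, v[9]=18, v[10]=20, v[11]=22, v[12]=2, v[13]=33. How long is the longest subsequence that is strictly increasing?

Track the smallest tail for each achievable length (strict):
5 → extends → [5]
8 → extends → [5, 8]
9 → extends → [5, 8, 9]
13 → extends → [5, 8, 9, 13]
17 → extends → [5, 8, 9, 13, 17]
10 → replaces 13 → [5, 8, 9, 10, 17]
12 → replaces 17 → [5, 8, 9, 10, 12]
14 → extends → [5, 8, 9, 10, 12, 14]
16 → extends → [5, 8, 9, 10, 12, 14, 16]
18 → extends → [5, 8, 9, 10, 12, 14, 16, 18]
20 → extends → [5, 8, 9, 10, 12, 14, 16, 18, 20]
22 → extends → [5, 8, 9, 10, 12, 14, 16, 18, 20, 22]
2 → replaces 5 → [2, 8, 9, 10, 12, 14, 16, 18, 20, 22]
33 → extends → [2, 8, 9, 10, 12, 14, 16, 18, 20, 22, 33]
Eleven tails, so the longest strictly increasing subsequence has length 11 (e.g. 5, 8, 9, 10, 12, 14, 16, 18, 20, 22, 33).

11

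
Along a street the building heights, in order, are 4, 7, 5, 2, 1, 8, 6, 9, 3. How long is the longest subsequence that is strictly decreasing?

Negate each value so 'decreasing' becomes 'increasing', then run patience tails on the negated sequence:
-4 → extends → [-4]
-7 → replaces -4 → [-7]
-5 → extends → [-7, -5]
-2 → extends → [-7, -5, -2]
-1 → extends → [-7, -5, -2, -1]
-8 → replaces -7 → [-8, -5, -2, -1]
-6 → replaces -5 → [-8, -6, -2, -1]
-9 → replaces -8 → [-9, -6, -2, -1]
-3 → replaces -2 → [-9, -6, -3, -1]
Four tails, so the longest strictly decreasing subsequence of the original has length 4.

4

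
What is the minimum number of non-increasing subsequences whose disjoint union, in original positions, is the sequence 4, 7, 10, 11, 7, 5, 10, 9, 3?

4

Place each on the leftmost legal pile:
4 → new pile 1 (tops now [4])
7 → new pile 2 (tops now [4, 7])
10 → new pile 3 (tops now [4, 7, 10])
11 → new pile 4 (tops now [4, 7, 10, 11])
7 → pile 2 (tops now [4, 7, 10, 11])
5 → pile 2 (tops now [4, 5, 10, 11])
10 → pile 3 (tops now [4, 5, 10, 11])
9 → pile 3 (tops now [4, 5, 9, 11])
3 → pile 1 (tops now [3, 5, 9, 11])
Four piles.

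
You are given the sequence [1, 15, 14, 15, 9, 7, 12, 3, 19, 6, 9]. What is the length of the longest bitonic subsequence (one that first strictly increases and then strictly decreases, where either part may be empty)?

inc[i] = longest strictly increasing subsequence ending at i; dec[i] = longest strictly decreasing subsequence starting at i:
i:      1  2  3  4  5  6  7  8  9 10 11
a[i]:   1 15 14 15  9  7 12  3 19  6  9
inc:    1  2  2  3  2  2  3  2  4  3  4
dec:    1  5  4  4  3  2  2  1  2  1  1
Best peak at i=2 (value 15): inc=2, dec=5, length 2+5−1 = 6.

6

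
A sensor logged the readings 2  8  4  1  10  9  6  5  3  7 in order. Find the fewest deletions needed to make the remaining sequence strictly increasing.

Fewest deletions = n − (longest strictly increasing subsequence).
i:      1  2  3  4  5  6  7  8  9 10
a[i]:   2  8  4  1 10  9  6  5  3  7
dp:     1  2  2  1  3  3  3  3  2  4
max dp = 4, so deletions = 10 − 4 = 6.

6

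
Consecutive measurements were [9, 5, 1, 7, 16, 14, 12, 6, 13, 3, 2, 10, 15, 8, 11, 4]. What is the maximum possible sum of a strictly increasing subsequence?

52

Let S[i] be the best sum of a strictly increasing subsequence ending at i:
i:      1  2  3  4  5  6  7  8  9 10 11 12 13 14 15 16
a[i]:   9  5  1  7 16 14 12  6 13  3  2 10 15  8 11  4
S:      9  5  1 12 28 26 24 11 37  4  3 22 52 20 33  8
Maximum is 52 (e.g. 5 + 7 + 12 + 13 + 15).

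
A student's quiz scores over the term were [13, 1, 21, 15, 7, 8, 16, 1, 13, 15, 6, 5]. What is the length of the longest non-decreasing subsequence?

Track the smallest tail for each achievable length (allowing ties):
13 → extends → [13]
1 → replaces 13 → [1]
21 → extends → [1, 21]
15 → replaces 21 → [1, 15]
7 → replaces 15 → [1, 7]
8 → extends → [1, 7, 8]
16 → extends → [1, 7, 8, 16]
1 → replaces 7 → [1, 1, 8, 16]
13 → replaces 16 → [1, 1, 8, 13]
15 → extends → [1, 1, 8, 13, 15]
6 → replaces 8 → [1, 1, 6, 13, 15]
5 → replaces 6 → [1, 1, 5, 13, 15]
Five tails, so the longest non-decreasing subsequence has length 5 (e.g. 1, 7, 8, 13, 15).

5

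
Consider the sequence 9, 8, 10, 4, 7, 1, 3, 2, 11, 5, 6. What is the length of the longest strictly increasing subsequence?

4

Let dp[i] be the length of the longest such subsequence ending at index i:
i:      1  2  3  4  5  6  7  8  9 10 11
a[i]:   9  8 10  4  7  1  3  2 11  5  6
dp:     1  1  2  1  2  1  2  2  3  3  4
Maximum dp value is 4.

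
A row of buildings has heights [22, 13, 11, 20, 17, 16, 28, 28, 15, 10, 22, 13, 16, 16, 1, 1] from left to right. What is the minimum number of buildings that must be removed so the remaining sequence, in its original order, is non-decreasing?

Fewest deletions = n − (longest non-decreasing subsequence).
i:      1  2  3  4  5  6  7  8  9 10 11 12 13 14 15 16
a[i]:  22 13 11 20 17 16 28 28 15 10 22 13 16 16  1  1
dp:     1  1  1  2  2  2  3  4  2  1  3  2  3  4  1  2
max dp = 4, so deletions = 16 − 4 = 12.

12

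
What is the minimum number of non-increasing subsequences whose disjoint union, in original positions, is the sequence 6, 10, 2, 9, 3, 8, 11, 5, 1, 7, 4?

4

Place each on the leftmost legal pile:
6 → new pile 1 (tops now [6])
10 → new pile 2 (tops now [6, 10])
2 → pile 1 (tops now [2, 10])
9 → pile 2 (tops now [2, 9])
3 → pile 2 (tops now [2, 3])
8 → new pile 3 (tops now [2, 3, 8])
11 → new pile 4 (tops now [2, 3, 8, 11])
5 → pile 3 (tops now [2, 3, 5, 11])
1 → pile 1 (tops now [1, 3, 5, 11])
7 → pile 4 (tops now [1, 3, 5, 7])
4 → pile 3 (tops now [1, 3, 4, 7])
Four piles.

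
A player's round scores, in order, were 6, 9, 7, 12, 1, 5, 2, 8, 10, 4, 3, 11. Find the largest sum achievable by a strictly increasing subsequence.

Let S[i] be the best sum of a strictly increasing subsequence ending at i:
i:      1  2  3  4  5  6  7  8  9 10 11 12
a[i]:   6  9  7 12  1  5  2  8 10  4  3 11
S:      6 15 13 27  1  6  3 21 31  7  6 42
Maximum is 42 (e.g. 6 + 7 + 8 + 10 + 11).

42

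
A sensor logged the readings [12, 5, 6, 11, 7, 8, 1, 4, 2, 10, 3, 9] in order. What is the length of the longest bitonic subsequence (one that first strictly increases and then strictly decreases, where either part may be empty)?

6

inc[i] = longest strictly increasing subsequence ending at i; dec[i] = longest strictly decreasing subsequence starting at i:
i:      1  2  3  4  5  6  7  8  9 10 11 12
a[i]:  12  5  6 11  7  8  1  4  2 10  3  9
inc:    1  1  2  3  3  4  1  2  2  5  3  5
dec:    5  3  3  4  3  3  1  2  1  2  1  1
Best peak at i=4 (value 11): inc=3, dec=4, length 3+4−1 = 6.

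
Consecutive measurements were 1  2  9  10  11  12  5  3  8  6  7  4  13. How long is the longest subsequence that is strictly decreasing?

4

Let dp[i] be the longest strictly decreasing subsequence ending at i:
i:      1  2  3  4  5  6  7  8  9 10 11 12 13
a[i]:   1  2  9 10 11 12  5  3  8  6  7  4 13
dp:     1  1  1  1  1  1  2  3  2  3  3  4  1
Maximum is 4.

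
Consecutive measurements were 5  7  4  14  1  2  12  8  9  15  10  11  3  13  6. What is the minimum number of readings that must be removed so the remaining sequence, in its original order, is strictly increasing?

8

Fewest deletions = n − (longest strictly increasing subsequence).
i:      1  2  3  4  5  6  7  8  9 10 11 12 13 14 15
a[i]:   5  7  4 14  1  2 12  8  9 15 10 11  3 13  6
dp:     1  2  1  3  1  2  3  3  4  5  5  6  3  7  4
max dp = 7, so deletions = 15 − 7 = 8.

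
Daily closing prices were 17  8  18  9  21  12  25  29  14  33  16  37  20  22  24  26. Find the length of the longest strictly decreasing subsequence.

Negate each value so 'decreasing' becomes 'increasing', then run patience tails on the negated sequence:
-17 → extends → [-17]
-8 → extends → [-17, -8]
-18 → replaces -17 → [-18, -8]
-9 → replaces -8 → [-18, -9]
-21 → replaces -18 → [-21, -9]
-12 → replaces -9 → [-21, -12]
-25 → replaces -21 → [-25, -12]
-29 → replaces -25 → [-29, -12]
-14 → replaces -12 → [-29, -14]
-33 → replaces -29 → [-33, -14]
-16 → replaces -14 → [-33, -16]
-37 → replaces -33 → [-37, -16]
-20 → replaces -16 → [-37, -20]
-22 → replaces -20 → [-37, -22]
-24 → replaces -22 → [-37, -24]
-26 → replaces -24 → [-37, -26]
Two tails, so the longest strictly decreasing subsequence of the original has length 2.

2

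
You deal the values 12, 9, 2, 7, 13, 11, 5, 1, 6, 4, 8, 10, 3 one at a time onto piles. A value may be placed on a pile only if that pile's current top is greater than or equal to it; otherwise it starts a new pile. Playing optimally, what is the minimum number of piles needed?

5

Place each on the leftmost legal pile:
12 → new pile 1 (tops now [12])
9 → pile 1 (tops now [9])
2 → pile 1 (tops now [2])
7 → new pile 2 (tops now [2, 7])
13 → new pile 3 (tops now [2, 7, 13])
11 → pile 3 (tops now [2, 7, 11])
5 → pile 2 (tops now [2, 5, 11])
1 → pile 1 (tops now [1, 5, 11])
6 → pile 3 (tops now [1, 5, 6])
4 → pile 2 (tops now [1, 4, 6])
8 → new pile 4 (tops now [1, 4, 6, 8])
10 → new pile 5 (tops now [1, 4, 6, 8, 10])
3 → pile 2 (tops now [1, 3, 6, 8, 10])
Five piles.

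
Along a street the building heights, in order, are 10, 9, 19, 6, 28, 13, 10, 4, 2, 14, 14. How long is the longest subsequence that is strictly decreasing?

Negate each value so 'decreasing' becomes 'increasing', then run patience tails on the negated sequence:
-10 → extends → [-10]
-9 → extends → [-10, -9]
-19 → replaces -10 → [-19, -9]
-6 → extends → [-19, -9, -6]
-28 → replaces -19 → [-28, -9, -6]
-13 → replaces -9 → [-28, -13, -6]
-10 → replaces -6 → [-28, -13, -10]
-4 → extends → [-28, -13, -10, -4]
-2 → extends → [-28, -13, -10, -4, -2]
-14 → replaces -13 → [-28, -14, -10, -4, -2]
-14 → already a tail → [-28, -14, -10, -4, -2]
Five tails, so the longest strictly decreasing subsequence of the original has length 5.

5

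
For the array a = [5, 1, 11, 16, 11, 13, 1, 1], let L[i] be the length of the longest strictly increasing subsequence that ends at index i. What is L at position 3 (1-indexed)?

dp[i] = 1 + max{dp[j] : j<i, a[j]<a[i]} (or 1 if no such j):
i:      1  2  3  4  5  6  7  8
a[i]:   5  1 11 16 11 13  1  1
dp:     1  1  2  3  2  3  1  1
At index 3 the value is 2.

2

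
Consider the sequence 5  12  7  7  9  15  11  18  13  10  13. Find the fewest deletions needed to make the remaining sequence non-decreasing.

Fewest deletions = n − (longest non-decreasing subsequence).
i:      1  2  3  4  5  6  7  8  9 10 11
a[i]:   5 12  7  7  9 15 11 18 13 10 13
dp:     1  2  2  3  4  5  5  6  6  5  7
max dp = 7, so deletions = 11 − 7 = 4.

4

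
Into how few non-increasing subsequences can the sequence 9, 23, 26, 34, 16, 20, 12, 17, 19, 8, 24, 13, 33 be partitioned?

6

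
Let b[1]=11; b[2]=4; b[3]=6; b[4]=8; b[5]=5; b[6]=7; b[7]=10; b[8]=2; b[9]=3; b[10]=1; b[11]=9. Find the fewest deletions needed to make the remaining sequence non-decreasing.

7

Fewest deletions = n − (longest non-decreasing subsequence).
i:      1  2  3  4  5  6  7  8  9 10 11
b[i]:  11  4  6  8  5  7 10  2  3  1  9
dp:     1  1  2  3  2  3  4  1  2  1  4
max dp = 4, so deletions = 11 − 4 = 7.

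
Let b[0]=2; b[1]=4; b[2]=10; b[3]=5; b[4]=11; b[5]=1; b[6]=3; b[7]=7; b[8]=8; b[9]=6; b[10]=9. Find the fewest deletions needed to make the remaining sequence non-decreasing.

Fewest deletions = n − (longest non-decreasing subsequence).
i:      0  1  2  3  4  5  6  7  8  9 10
b[i]:   2  4 10  5 11  1  3  7  8  6  9
dp:     1  2  3  3  4  1  2  4  5  4  6
max dp = 6, so deletions = 11 − 6 = 5.

5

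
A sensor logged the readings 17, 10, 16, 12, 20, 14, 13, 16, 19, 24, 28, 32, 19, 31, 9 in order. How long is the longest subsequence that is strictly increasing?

Track the smallest tail for each achievable length (strict):
17 → extends → [17]
10 → replaces 17 → [10]
16 → extends → [10, 16]
12 → replaces 16 → [10, 12]
20 → extends → [10, 12, 20]
14 → replaces 20 → [10, 12, 14]
13 → replaces 14 → [10, 12, 13]
16 → extends → [10, 12, 13, 16]
19 → extends → [10, 12, 13, 16, 19]
24 → extends → [10, 12, 13, 16, 19, 24]
28 → extends → [10, 12, 13, 16, 19, 24, 28]
32 → extends → [10, 12, 13, 16, 19, 24, 28, 32]
19 → already a tail → [10, 12, 13, 16, 19, 24, 28, 32]
31 → replaces 32 → [10, 12, 13, 16, 19, 24, 28, 31]
9 → replaces 10 → [9, 12, 13, 16, 19, 24, 28, 31]
Eight tails, so the longest strictly increasing subsequence has length 8 (e.g. 10, 12, 14, 16, 19, 24, 28, 32).

8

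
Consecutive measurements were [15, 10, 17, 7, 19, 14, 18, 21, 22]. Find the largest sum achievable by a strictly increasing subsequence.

94

Let S[i] be the best sum of a strictly increasing subsequence ending at i:
i:      1  2  3  4  5  6  7  8  9
a[i]:  15 10 17  7 19 14 18 21 22
S:     15 10 32  7 51 24 50 72 94
Maximum is 94 (e.g. 15 + 17 + 19 + 21 + 22).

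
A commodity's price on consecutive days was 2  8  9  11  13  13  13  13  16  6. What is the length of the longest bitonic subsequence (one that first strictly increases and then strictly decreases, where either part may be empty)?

7

inc[i] = longest strictly increasing subsequence ending at i; dec[i] = longest strictly decreasing subsequence starting at i:
i:      1  2  3  4  5  6  7  8  9 10
a[i]:   2  8  9 11 13 13 13 13 16  6
inc:    1  2  3  4  5  5  5  5  6  2
dec:    1  2  2  2  2  2  2  2  2  1
Best peak at i=9 (value 16): inc=6, dec=2, length 6+2−1 = 7.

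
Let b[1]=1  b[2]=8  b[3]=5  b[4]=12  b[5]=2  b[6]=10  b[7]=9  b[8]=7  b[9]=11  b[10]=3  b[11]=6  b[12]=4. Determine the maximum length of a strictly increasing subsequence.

4

Track the smallest tail for each achievable length (strict):
1 → extends → [1]
8 → extends → [1, 8]
5 → replaces 8 → [1, 5]
12 → extends → [1, 5, 12]
2 → replaces 5 → [1, 2, 12]
10 → replaces 12 → [1, 2, 10]
9 → replaces 10 → [1, 2, 9]
7 → replaces 9 → [1, 2, 7]
11 → extends → [1, 2, 7, 11]
3 → replaces 7 → [1, 2, 3, 11]
6 → replaces 11 → [1, 2, 3, 6]
4 → replaces 6 → [1, 2, 3, 4]
Four tails, so the longest strictly increasing subsequence has length 4 (e.g. 1, 8, 10, 11).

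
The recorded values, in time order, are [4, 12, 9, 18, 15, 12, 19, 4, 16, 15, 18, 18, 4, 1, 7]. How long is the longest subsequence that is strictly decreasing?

Let dp[i] be the longest strictly decreasing subsequence ending at i:
i:      1  2  3  4  5  6  7  8  9 10 11 12 13 14 15
a[i]:   4 12  9 18 15 12 19  4 16 15 18 18  4  1  7
dp:     1  1  2  1  2  3  1  4  2  3  2  2  4  5  4
Maximum is 5.

5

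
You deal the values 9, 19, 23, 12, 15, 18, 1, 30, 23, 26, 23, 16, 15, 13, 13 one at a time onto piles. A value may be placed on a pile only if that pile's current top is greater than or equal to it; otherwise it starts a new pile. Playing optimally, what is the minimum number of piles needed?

6

Place each on the leftmost legal pile:
9 → new pile 1 (tops now [9])
19 → new pile 2 (tops now [9, 19])
23 → new pile 3 (tops now [9, 19, 23])
12 → pile 2 (tops now [9, 12, 23])
15 → pile 3 (tops now [9, 12, 15])
18 → new pile 4 (tops now [9, 12, 15, 18])
1 → pile 1 (tops now [1, 12, 15, 18])
30 → new pile 5 (tops now [1, 12, 15, 18, 30])
23 → pile 5 (tops now [1, 12, 15, 18, 23])
26 → new pile 6 (tops now [1, 12, 15, 18, 23, 26])
23 → pile 5 (tops now [1, 12, 15, 18, 23, 26])
16 → pile 4 (tops now [1, 12, 15, 16, 23, 26])
15 → pile 3 (tops now [1, 12, 15, 16, 23, 26])
13 → pile 3 (tops now [1, 12, 13, 16, 23, 26])
13 → pile 3 (tops now [1, 12, 13, 16, 23, 26])
Six piles.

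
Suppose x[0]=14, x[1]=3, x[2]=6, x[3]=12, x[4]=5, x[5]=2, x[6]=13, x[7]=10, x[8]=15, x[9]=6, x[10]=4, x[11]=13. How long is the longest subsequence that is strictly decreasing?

Let dp[i] be the longest strictly decreasing subsequence ending at i:
i:      0  1  2  3  4  5  6  7  8  9 10 11
x[i]:  14  3  6 12  5  2 13 10 15  6  4 13
dp:     1  2  2  2  3  4  2  3  1  4  5  2
Maximum is 5.

5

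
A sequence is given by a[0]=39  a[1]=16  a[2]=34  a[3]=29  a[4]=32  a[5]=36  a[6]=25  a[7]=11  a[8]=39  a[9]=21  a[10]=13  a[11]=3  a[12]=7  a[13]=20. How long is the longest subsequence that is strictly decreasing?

Let dp[i] be the longest strictly decreasing subsequence ending at i:
i:      0  1  2  3  4  5  6  7  8  9 10 11 12 13
a[i]:  39 16 34 29 32 36 25 11 39 21 13  3  7 20
dp:     1  2  2  3  3  2  4  5  1  5  6  7  7  6
Maximum is 7.

7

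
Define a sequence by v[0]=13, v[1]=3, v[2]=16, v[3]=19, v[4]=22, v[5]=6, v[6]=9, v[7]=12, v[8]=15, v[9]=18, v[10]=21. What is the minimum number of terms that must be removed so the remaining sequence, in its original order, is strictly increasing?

4

Fewest deletions = n − (longest strictly increasing subsequence).
Patience tails:
13 → extends → [13]
3 → replaces 13 → [3]
16 → extends → [3, 16]
19 → extends → [3, 16, 19]
22 → extends → [3, 16, 19, 22]
6 → replaces 16 → [3, 6, 19, 22]
9 → replaces 19 → [3, 6, 9, 22]
12 → replaces 22 → [3, 6, 9, 12]
15 → extends → [3, 6, 9, 12, 15]
18 → extends → [3, 6, 9, 12, 15, 18]
21 → extends → [3, 6, 9, 12, 15, 18, 21]
Longest strictly increasing subsequence has length 7, so deletions = 11 − 7 = 4.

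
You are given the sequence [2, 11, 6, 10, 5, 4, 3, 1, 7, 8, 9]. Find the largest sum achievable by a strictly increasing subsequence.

Let S[i] be the best sum of a strictly increasing subsequence ending at i:
i:      1  2  3  4  5  6  7  8  9 10 11
a[i]:   2 11  6 10  5  4  3  1  7  8  9
S:      2 13  8 18  7  6  5  1 15 23 32
Maximum is 32 (e.g. 2 + 6 + 7 + 8 + 9).

32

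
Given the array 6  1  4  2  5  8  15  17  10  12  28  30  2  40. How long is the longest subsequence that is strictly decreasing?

3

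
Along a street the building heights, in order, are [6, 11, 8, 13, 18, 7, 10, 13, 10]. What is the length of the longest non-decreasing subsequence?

4

Track the smallest tail for each achievable length (allowing ties):
6 → extends → [6]
11 → extends → [6, 11]
8 → replaces 11 → [6, 8]
13 → extends → [6, 8, 13]
18 → extends → [6, 8, 13, 18]
7 → replaces 8 → [6, 7, 13, 18]
10 → replaces 13 → [6, 7, 10, 18]
13 → replaces 18 → [6, 7, 10, 13]
10 → replaces 13 → [6, 7, 10, 10]
Four tails, so the longest non-decreasing subsequence has length 4 (e.g. 6, 11, 13, 18).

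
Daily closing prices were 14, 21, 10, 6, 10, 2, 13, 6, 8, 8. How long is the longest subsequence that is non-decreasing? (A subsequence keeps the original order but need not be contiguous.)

4

Let dp[i] be the length of the longest such subsequence ending at index i:
i:      1  2  3  4  5  6  7  8  9 10
a[i]:  14 21 10  6 10  2 13  6  8  8
dp:     1  2  1  1  2  1  3  2  3  4
Maximum dp value is 4.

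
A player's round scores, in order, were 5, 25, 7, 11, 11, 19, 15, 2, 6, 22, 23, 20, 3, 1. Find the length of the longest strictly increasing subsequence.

Let dp[i] be the length of the longest such subsequence ending at index i:
i:      1  2  3  4  5  6  7  8  9 10 11 12 13 14
a[i]:   5 25  7 11 11 19 15  2  6 22 23 20  3  1
dp:     1  2  2  3  3  4  4  1  2  5  6  5  2  1
Maximum dp value is 6.

6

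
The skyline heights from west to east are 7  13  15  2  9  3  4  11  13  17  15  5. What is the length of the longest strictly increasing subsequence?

Let dp[i] be the length of the longest such subsequence ending at index i:
i:      1  2  3  4  5  6  7  8  9 10 11 12
a[i]:   7 13 15  2  9  3  4 11 13 17 15  5
dp:     1  2  3  1  2  2  3  4  5  6  6  4
Maximum dp value is 6.

6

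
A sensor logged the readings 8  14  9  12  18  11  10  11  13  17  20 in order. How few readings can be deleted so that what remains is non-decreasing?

Fewest deletions = n − (longest non-decreasing subsequence).
Patience tails:
8 → extends → [8]
14 → extends → [8, 14]
9 → replaces 14 → [8, 9]
12 → extends → [8, 9, 12]
18 → extends → [8, 9, 12, 18]
11 → replaces 12 → [8, 9, 11, 18]
10 → replaces 11 → [8, 9, 10, 18]
11 → replaces 18 → [8, 9, 10, 11]
13 → extends → [8, 9, 10, 11, 13]
17 → extends → [8, 9, 10, 11, 13, 17]
20 → extends → [8, 9, 10, 11, 13, 17, 20]
Longest non-decreasing subsequence has length 7, so deletions = 11 − 7 = 4.

4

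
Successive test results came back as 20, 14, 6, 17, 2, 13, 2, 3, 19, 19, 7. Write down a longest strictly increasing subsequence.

14, 17, 19

Patience tails give the LIS length; then backtrack through the dp parents:
20 → extends → [20]
14 → replaces 20 → [14]
6 → replaces 14 → [6]
17 → extends → [6, 17]
2 → replaces 6 → [2, 17]
13 → replaces 17 → [2, 13]
2 → already a tail → [2, 13]
3 → replaces 13 → [2, 3]
19 → extends → [2, 3, 19]
19 → already a tail → [2, 3, 19]
7 → replaces 19 → [2, 3, 7]
Length 3; one witness is 14, 17, 19.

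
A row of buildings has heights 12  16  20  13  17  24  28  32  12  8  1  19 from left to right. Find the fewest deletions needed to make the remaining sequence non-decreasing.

Fewest deletions = n − (longest non-decreasing subsequence).
Patience tails:
12 → extends → [12]
16 → extends → [12, 16]
20 → extends → [12, 16, 20]
13 → replaces 16 → [12, 13, 20]
17 → replaces 20 → [12, 13, 17]
24 → extends → [12, 13, 17, 24]
28 → extends → [12, 13, 17, 24, 28]
32 → extends → [12, 13, 17, 24, 28, 32]
12 → replaces 13 → [12, 12, 17, 24, 28, 32]
8 → replaces 12 → [8, 12, 17, 24, 28, 32]
1 → replaces 8 → [1, 12, 17, 24, 28, 32]
19 → replaces 24 → [1, 12, 17, 19, 28, 32]
Longest non-decreasing subsequence has length 6, so deletions = 12 − 6 = 6.

6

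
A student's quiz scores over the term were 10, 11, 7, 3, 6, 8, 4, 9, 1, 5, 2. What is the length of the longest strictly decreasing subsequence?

Negate each value so 'decreasing' becomes 'increasing', then run patience tails on the negated sequence:
-10 → extends → [-10]
-11 → replaces -10 → [-11]
-7 → extends → [-11, -7]
-3 → extends → [-11, -7, -3]
-6 → replaces -3 → [-11, -7, -6]
-8 → replaces -7 → [-11, -8, -6]
-4 → extends → [-11, -8, -6, -4]
-9 → replaces -8 → [-11, -9, -6, -4]
-1 → extends → [-11, -9, -6, -4, -1]
-5 → replaces -4 → [-11, -9, -6, -5, -1]
-2 → replaces -1 → [-11, -9, -6, -5, -2]
Five tails, so the longest strictly decreasing subsequence of the original has length 5.

5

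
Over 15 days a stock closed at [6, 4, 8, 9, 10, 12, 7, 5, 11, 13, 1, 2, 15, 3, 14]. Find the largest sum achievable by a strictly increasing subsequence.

73

Let S[i] be the best sum of a strictly increasing subsequence ending at i:
i:      1  2  3  4  5  6  7  8  9 10 11 12 13 14 15
a[i]:   6  4  8  9 10 12  7  5 11 13  1  2 15  3 14
S:      6  4 14 23 33 45 13  9 44 58  1  3 73  6 72
Maximum is 73 (e.g. 6 + 8 + 9 + 10 + 12 + 13 + 15).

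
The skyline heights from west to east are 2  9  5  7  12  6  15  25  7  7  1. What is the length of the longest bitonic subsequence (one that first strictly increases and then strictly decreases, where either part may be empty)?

inc[i] = longest strictly increasing subsequence ending at i; dec[i] = longest strictly decreasing subsequence starting at i:
i:      1  2  3  4  5  6  7  8  9 10 11
a[i]:   2  9  5  7 12  6 15 25  7  7  1
inc:    1  2  2  3  4  3  5  6  4  4  1
dec:    2  4  2  3  3  2  3  3  2  2  1
Best peak at i=8 (value 25): inc=6, dec=3, length 6+3−1 = 8.

8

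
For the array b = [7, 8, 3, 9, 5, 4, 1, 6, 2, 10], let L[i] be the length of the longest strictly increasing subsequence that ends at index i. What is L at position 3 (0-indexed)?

3

dp[i] = 1 + max{dp[j] : j<i, b[j]<b[i]} (or 1 if no such j):
i:      0  1  2  3  4  5  6  7  8  9
b[i]:   7  8  3  9  5  4  1  6  2 10
dp:     1  2  1  3  2  2  1  3  2  4
At index 3 the value is 3.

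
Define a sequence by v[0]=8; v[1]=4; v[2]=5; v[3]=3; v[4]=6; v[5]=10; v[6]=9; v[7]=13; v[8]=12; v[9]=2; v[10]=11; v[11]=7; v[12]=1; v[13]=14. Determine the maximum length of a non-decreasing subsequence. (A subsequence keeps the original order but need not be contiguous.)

Track the smallest tail for each achievable length (allowing ties):
8 → extends → [8]
4 → replaces 8 → [4]
5 → extends → [4, 5]
3 → replaces 4 → [3, 5]
6 → extends → [3, 5, 6]
10 → extends → [3, 5, 6, 10]
9 → replaces 10 → [3, 5, 6, 9]
13 → extends → [3, 5, 6, 9, 13]
12 → replaces 13 → [3, 5, 6, 9, 12]
2 → replaces 3 → [2, 5, 6, 9, 12]
11 → replaces 12 → [2, 5, 6, 9, 11]
7 → replaces 9 → [2, 5, 6, 7, 11]
1 → replaces 2 → [1, 5, 6, 7, 11]
14 → extends → [1, 5, 6, 7, 11, 14]
Six tails, so the longest non-decreasing subsequence has length 6 (e.g. 4, 5, 6, 10, 13, 14).

6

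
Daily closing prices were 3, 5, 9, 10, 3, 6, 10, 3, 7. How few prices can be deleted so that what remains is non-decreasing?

Fewest deletions = n − (longest non-decreasing subsequence).
Patience tails:
3 → extends → [3]
5 → extends → [3, 5]
9 → extends → [3, 5, 9]
10 → extends → [3, 5, 9, 10]
3 → replaces 5 → [3, 3, 9, 10]
6 → replaces 9 → [3, 3, 6, 10]
10 → extends → [3, 3, 6, 10, 10]
3 → replaces 6 → [3, 3, 3, 10, 10]
7 → replaces 10 → [3, 3, 3, 7, 10]
Longest non-decreasing subsequence has length 5, so deletions = 9 − 5 = 4.

4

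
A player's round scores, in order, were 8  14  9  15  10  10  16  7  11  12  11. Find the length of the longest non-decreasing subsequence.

6

Let dp[i] be the length of the longest such subsequence ending at index i:
i:      1  2  3  4  5  6  7  8  9 10 11
a[i]:   8 14  9 15 10 10 16  7 11 12 11
dp:     1  2  2  3  3  4  5  1  5  6  6
Maximum dp value is 6.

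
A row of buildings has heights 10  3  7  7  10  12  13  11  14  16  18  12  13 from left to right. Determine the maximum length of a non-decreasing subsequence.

Track the smallest tail for each achievable length (allowing ties):
10 → extends → [10]
3 → replaces 10 → [3]
7 → extends → [3, 7]
7 → extends → [3, 7, 7]
10 → extends → [3, 7, 7, 10]
12 → extends → [3, 7, 7, 10, 12]
13 → extends → [3, 7, 7, 10, 12, 13]
11 → replaces 12 → [3, 7, 7, 10, 11, 13]
14 → extends → [3, 7, 7, 10, 11, 13, 14]
16 → extends → [3, 7, 7, 10, 11, 13, 14, 16]
18 → extends → [3, 7, 7, 10, 11, 13, 14, 16, 18]
12 → replaces 13 → [3, 7, 7, 10, 11, 12, 14, 16, 18]
13 → replaces 14 → [3, 7, 7, 10, 11, 12, 13, 16, 18]
Nine tails, so the longest non-decreasing subsequence has length 9 (e.g. 3, 7, 7, 10, 12, 13, 14, 16, 18).

9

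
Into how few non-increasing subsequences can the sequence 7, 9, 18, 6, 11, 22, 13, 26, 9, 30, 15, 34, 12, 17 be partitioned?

The minimum number of non-increasing subsequences covering a sequence equals the length of its longest strictly increasing subsequence.
LIS length is 7 (e.g. 7, 9, 18, 22, 26, 30, 34), so 7 piles are needed.

7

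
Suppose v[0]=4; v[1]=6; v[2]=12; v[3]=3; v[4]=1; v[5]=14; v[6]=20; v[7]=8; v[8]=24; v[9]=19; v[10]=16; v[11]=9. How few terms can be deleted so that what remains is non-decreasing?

6

Fewest deletions = n − (longest non-decreasing subsequence).
i:      0  1  2  3  4  5  6  7  8  9 10 11
v[i]:   4  6 12  3  1 14 20  8 24 19 16  9
dp:     1  2  3  1  1  4  5  3  6  5  5  4
max dp = 6, so deletions = 12 − 6 = 6.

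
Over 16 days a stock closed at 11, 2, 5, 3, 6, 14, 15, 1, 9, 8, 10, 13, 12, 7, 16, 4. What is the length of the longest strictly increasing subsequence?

Let dp[i] be the length of the longest such subsequence ending at index i:
i:      1  2  3  4  5  6  7  8  9 10 11 12 13 14 15 16
a[i]:  11  2  5  3  6 14 15  1  9  8 10 13 12  7 16  4
dp:     1  1  2  2  3  4  5  1  4  4  5  6  6  4  7  3
Maximum dp value is 7.

7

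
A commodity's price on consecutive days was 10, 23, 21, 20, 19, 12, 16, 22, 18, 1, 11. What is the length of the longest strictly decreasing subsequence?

6

Let dp[i] be the longest strictly decreasing subsequence ending at i:
i:      1  2  3  4  5  6  7  8  9 10 11
a[i]:  10 23 21 20 19 12 16 22 18  1 11
dp:     1  1  2  3  4  5  5  2  5  6  6
Maximum is 6.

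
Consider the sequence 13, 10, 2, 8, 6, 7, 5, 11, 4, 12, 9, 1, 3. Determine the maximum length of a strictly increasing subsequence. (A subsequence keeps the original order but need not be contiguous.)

Track the smallest tail for each achievable length (strict):
13 → extends → [13]
10 → replaces 13 → [10]
2 → replaces 10 → [2]
8 → extends → [2, 8]
6 → replaces 8 → [2, 6]
7 → extends → [2, 6, 7]
5 → replaces 6 → [2, 5, 7]
11 → extends → [2, 5, 7, 11]
4 → replaces 5 → [2, 4, 7, 11]
12 → extends → [2, 4, 7, 11, 12]
9 → replaces 11 → [2, 4, 7, 9, 12]
1 → replaces 2 → [1, 4, 7, 9, 12]
3 → replaces 4 → [1, 3, 7, 9, 12]
Five tails, so the longest strictly increasing subsequence has length 5 (e.g. 2, 6, 7, 11, 12).

5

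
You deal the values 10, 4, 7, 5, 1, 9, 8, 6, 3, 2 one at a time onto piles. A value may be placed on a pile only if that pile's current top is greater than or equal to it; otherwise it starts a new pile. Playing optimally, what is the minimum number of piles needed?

3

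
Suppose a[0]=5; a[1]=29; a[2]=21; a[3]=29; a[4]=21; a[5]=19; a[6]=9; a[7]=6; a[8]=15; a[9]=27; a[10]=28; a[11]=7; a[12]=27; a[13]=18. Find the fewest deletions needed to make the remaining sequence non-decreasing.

9

Fewest deletions = n − (longest non-decreasing subsequence).
Patience tails:
5 → extends → [5]
29 → extends → [5, 29]
21 → replaces 29 → [5, 21]
29 → extends → [5, 21, 29]
21 → replaces 29 → [5, 21, 21]
19 → replaces 21 → [5, 19, 21]
9 → replaces 19 → [5, 9, 21]
6 → replaces 9 → [5, 6, 21]
15 → replaces 21 → [5, 6, 15]
27 → extends → [5, 6, 15, 27]
28 → extends → [5, 6, 15, 27, 28]
7 → replaces 15 → [5, 6, 7, 27, 28]
27 → replaces 28 → [5, 6, 7, 27, 27]
18 → replaces 27 → [5, 6, 7, 18, 27]
Longest non-decreasing subsequence has length 5, so deletions = 14 − 5 = 9.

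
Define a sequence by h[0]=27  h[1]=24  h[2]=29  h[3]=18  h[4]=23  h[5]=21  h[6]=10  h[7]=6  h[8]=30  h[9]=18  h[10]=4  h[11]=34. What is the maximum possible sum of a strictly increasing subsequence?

Let S[i] be the best sum of a strictly increasing subsequence ending at i:
i:       0   1   2   3   4   5   6   7   8   9  10  11
h[i]:   27  24  29  18  23  21  10   6  30  18   4  34
S:      27  24  56  18  41  39  10   6  86  28   4 120
Maximum is 120 (e.g. 27 + 29 + 30 + 34).

120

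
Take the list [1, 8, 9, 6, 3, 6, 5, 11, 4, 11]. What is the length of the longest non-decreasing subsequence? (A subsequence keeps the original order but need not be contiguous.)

5

Track the smallest tail for each achievable length (allowing ties):
1 → extends → [1]
8 → extends → [1, 8]
9 → extends → [1, 8, 9]
6 → replaces 8 → [1, 6, 9]
3 → replaces 6 → [1, 3, 9]
6 → replaces 9 → [1, 3, 6]
5 → replaces 6 → [1, 3, 5]
11 → extends → [1, 3, 5, 11]
4 → replaces 5 → [1, 3, 4, 11]
11 → extends → [1, 3, 4, 11, 11]
Five tails, so the longest non-decreasing subsequence has length 5 (e.g. 1, 8, 9, 11, 11).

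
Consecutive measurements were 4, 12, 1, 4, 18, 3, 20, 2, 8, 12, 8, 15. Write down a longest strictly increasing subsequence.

Patience tails give the LIS length; then backtrack through the dp parents:
4 → extends → [4]
12 → extends → [4, 12]
1 → replaces 4 → [1, 12]
4 → replaces 12 → [1, 4]
18 → extends → [1, 4, 18]
3 → replaces 4 → [1, 3, 18]
20 → extends → [1, 3, 18, 20]
2 → replaces 3 → [1, 2, 18, 20]
8 → replaces 18 → [1, 2, 8, 20]
12 → replaces 20 → [1, 2, 8, 12]
8 → already a tail → [1, 2, 8, 12]
15 → extends → [1, 2, 8, 12, 15]
Length 5; one witness is 1, 4, 8, 12, 15.

1, 4, 8, 12, 15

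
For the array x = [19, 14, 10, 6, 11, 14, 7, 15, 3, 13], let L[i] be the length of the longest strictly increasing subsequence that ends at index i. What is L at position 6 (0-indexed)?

dp[i] = 1 + max{dp[j] : j<i, x[j]<x[i]} (or 1 if no such j):
i:      0  1  2  3  4  5  6  7  8  9
x[i]:  19 14 10  6 11 14  7 15  3 13
dp:     1  1  1  1  2  3  2  4  1  3
At index 6 the value is 2.

2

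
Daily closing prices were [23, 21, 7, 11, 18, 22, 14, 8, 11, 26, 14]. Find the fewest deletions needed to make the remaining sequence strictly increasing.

Fewest deletions = n − (longest strictly increasing subsequence).
Patience tails:
23 → extends → [23]
21 → replaces 23 → [21]
7 → replaces 21 → [7]
11 → extends → [7, 11]
18 → extends → [7, 11, 18]
22 → extends → [7, 11, 18, 22]
14 → replaces 18 → [7, 11, 14, 22]
8 → replaces 11 → [7, 8, 14, 22]
11 → replaces 14 → [7, 8, 11, 22]
26 → extends → [7, 8, 11, 22, 26]
14 → replaces 22 → [7, 8, 11, 14, 26]
Longest strictly increasing subsequence has length 5, so deletions = 11 − 5 = 6.

6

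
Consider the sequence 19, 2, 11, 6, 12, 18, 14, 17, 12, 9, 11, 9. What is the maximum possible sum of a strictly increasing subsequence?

56

Let S[i] be the best sum of a strictly increasing subsequence ending at i:
i:      1  2  3  4  5  6  7  8  9 10 11 12
a[i]:  19  2 11  6 12 18 14 17 12  9 11  9
S:     19  2 13  8 25 43 39 56 25 17 28 17
Maximum is 56 (e.g. 2 + 11 + 12 + 14 + 17).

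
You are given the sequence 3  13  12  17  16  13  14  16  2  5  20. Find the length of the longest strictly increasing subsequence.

Track the smallest tail for each achievable length (strict):
3 → extends → [3]
13 → extends → [3, 13]
12 → replaces 13 → [3, 12]
17 → extends → [3, 12, 17]
16 → replaces 17 → [3, 12, 16]
13 → replaces 16 → [3, 12, 13]
14 → extends → [3, 12, 13, 14]
16 → extends → [3, 12, 13, 14, 16]
2 → replaces 3 → [2, 12, 13, 14, 16]
5 → replaces 12 → [2, 5, 13, 14, 16]
20 → extends → [2, 5, 13, 14, 16, 20]
Six tails, so the longest strictly increasing subsequence has length 6 (e.g. 3, 12, 13, 14, 16, 20).

6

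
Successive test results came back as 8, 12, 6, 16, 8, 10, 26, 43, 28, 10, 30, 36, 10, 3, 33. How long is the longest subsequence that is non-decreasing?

7

Let dp[i] be the length of the longest such subsequence ending at index i:
i:      1  2  3  4  5  6  7  8  9 10 11 12 13 14 15
a[i]:   8 12  6 16  8 10 26 43 28 10 30 36 10  3 33
dp:     1  2  1  3  2  3  4  5  5  4  6  7  5  1  7
Maximum dp value is 7.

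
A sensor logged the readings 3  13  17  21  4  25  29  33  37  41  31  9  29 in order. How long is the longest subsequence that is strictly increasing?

Let dp[i] be the length of the longest such subsequence ending at index i:
i:      1  2  3  4  5  6  7  8  9 10 11 12 13
a[i]:   3 13 17 21  4 25 29 33 37 41 31  9 29
dp:     1  2  3  4  2  5  6  7  8  9  7  3  6
Maximum dp value is 9.

9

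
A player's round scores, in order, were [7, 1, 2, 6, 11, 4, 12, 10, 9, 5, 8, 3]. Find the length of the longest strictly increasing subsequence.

5

Track the smallest tail for each achievable length (strict):
7 → extends → [7]
1 → replaces 7 → [1]
2 → extends → [1, 2]
6 → extends → [1, 2, 6]
11 → extends → [1, 2, 6, 11]
4 → replaces 6 → [1, 2, 4, 11]
12 → extends → [1, 2, 4, 11, 12]
10 → replaces 11 → [1, 2, 4, 10, 12]
9 → replaces 10 → [1, 2, 4, 9, 12]
5 → replaces 9 → [1, 2, 4, 5, 12]
8 → replaces 12 → [1, 2, 4, 5, 8]
3 → replaces 4 → [1, 2, 3, 5, 8]
Five tails, so the longest strictly increasing subsequence has length 5 (e.g. 1, 2, 6, 11, 12).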